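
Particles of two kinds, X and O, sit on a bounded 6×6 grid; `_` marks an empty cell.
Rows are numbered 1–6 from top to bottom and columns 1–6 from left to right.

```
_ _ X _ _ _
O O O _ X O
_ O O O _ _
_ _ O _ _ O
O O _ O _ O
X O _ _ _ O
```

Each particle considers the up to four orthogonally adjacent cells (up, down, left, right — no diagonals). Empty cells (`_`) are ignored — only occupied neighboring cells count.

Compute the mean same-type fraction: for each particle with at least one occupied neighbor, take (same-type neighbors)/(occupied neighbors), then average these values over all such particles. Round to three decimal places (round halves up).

Row 1: (1,3)X 0/1
Row 2: (2,1)O 1/1 · (2,2)O 3/3 · (2,3)O 2/3 · (2,5)X 0/1 · (2,6)O 0/1
Row 3: (3,2)O 2/2 · (3,3)O 4/4 · (3,4)O 1/1
Row 4: (4,3)O 1/1 · (4,6)O 1/1
Row 5: (5,1)O 1/2 · (5,2)O 2/2 · (5,4)O — no occupied neighbors · (5,6)O 2/2
Row 6: (6,1)X 0/2 · (6,2)O 1/2 · (6,6)O 1/1
Sum over 17 particles: 0/1 + 1/1 + 3/3 + 2/3 + 0/1 + 0/1 + 2/2 + 4/4 + 1/1 + 1/1 + 1/1 + 1/2 + 2/2 + 2/2 + 0/2 + 1/2 + 1/1 = 35/3; mean = 35/3 ÷ 17 = 35/51 = 0.686274… → 0.686.

0.686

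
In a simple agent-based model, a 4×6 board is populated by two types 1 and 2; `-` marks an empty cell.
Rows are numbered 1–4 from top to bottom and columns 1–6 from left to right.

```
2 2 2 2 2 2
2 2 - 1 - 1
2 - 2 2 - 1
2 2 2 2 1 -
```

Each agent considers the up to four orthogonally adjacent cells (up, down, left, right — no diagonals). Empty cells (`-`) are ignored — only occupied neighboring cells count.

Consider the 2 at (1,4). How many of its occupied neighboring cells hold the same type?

Occupied neighbors of (1,4): (2,4)=1, (1,3)=2, (1,5)=2.
Same type (2): 2 of 3.

2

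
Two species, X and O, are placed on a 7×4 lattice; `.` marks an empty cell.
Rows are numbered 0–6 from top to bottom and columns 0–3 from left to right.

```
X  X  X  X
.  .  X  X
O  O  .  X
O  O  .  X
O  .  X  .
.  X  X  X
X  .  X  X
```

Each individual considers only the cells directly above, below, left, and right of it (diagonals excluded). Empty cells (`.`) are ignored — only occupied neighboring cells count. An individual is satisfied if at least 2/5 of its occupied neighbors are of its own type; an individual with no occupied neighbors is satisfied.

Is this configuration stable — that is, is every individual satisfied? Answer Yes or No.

Yes

Row 0: (0,0)X 1/1 satisfied · (0,1)X 2/2 satisfied · (0,2)X 3/3 satisfied · (0,3)X 2/2 satisfied
Row 1: (1,2)X 2/2 satisfied · (1,3)X 3/3 satisfied
Row 2: (2,0)O 2/2 satisfied · (2,1)O 2/2 satisfied · (2,3)X 2/2 satisfied
Row 3: (3,0)O 3/3 satisfied · (3,1)O 2/2 satisfied · (3,3)X 1/1 satisfied
Row 4: (4,0)O 1/1 satisfied · (4,2)X 1/1 satisfied
Row 5: (5,1)X 1/1 satisfied · (5,2)X 4/4 satisfied · (5,3)X 2/2 satisfied
Row 6: (6,0)X 0/0 satisfied · (6,2)X 2/2 satisfied · (6,3)X 2/2 satisfied
All meet the threshold, so the configuration is stable.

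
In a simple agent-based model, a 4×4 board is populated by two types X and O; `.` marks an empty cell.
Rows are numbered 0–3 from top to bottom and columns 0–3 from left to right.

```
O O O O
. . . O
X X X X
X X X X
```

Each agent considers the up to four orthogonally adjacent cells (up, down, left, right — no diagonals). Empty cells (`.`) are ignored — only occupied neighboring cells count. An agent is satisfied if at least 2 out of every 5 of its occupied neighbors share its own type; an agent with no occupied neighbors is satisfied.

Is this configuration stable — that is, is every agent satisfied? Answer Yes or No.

(0,0)O 1/1 ok
(0,1)O 2/2 ok
(0,2)O 2/2 ok
(0,3)O 2/2 ok
(1,3)O 1/2 ok
(2,0)X 2/2 ok
(2,1)X 3/3 ok
(2,2)X 3/3 ok
(2,3)X 2/3 ok
(3,0)X 2/2 ok
(3,1)X 3/3 ok
(3,2)X 3/3 ok
(3,3)X 2/2 ok
All meet the threshold, so the configuration is stable.

Yes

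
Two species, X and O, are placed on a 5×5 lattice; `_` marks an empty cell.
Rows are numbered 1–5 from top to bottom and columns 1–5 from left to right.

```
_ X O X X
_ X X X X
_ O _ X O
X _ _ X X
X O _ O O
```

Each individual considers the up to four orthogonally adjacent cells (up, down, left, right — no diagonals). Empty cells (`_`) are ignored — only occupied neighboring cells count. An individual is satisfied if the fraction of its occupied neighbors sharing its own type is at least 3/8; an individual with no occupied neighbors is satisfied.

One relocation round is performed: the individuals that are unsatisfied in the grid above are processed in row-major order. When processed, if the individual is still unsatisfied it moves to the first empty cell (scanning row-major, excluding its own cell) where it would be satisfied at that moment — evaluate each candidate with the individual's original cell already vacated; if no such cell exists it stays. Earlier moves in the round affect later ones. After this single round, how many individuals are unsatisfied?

0

Initially unsatisfied (in order): (1,3), (3,2), (3,5), (4,5), (5,2).
  (1,3) → (3,1).
  (3,2): now satisfied by earlier moves; stays.
  (3,5) → (2,1).
  (4,5): now satisfied by earlier moves; stays.
  (5,2) → (1,1).
Resulting grid:
O X _ X X
O X X X X
O O _ X _
X _ _ X X
X _ _ O O
All satisfied now.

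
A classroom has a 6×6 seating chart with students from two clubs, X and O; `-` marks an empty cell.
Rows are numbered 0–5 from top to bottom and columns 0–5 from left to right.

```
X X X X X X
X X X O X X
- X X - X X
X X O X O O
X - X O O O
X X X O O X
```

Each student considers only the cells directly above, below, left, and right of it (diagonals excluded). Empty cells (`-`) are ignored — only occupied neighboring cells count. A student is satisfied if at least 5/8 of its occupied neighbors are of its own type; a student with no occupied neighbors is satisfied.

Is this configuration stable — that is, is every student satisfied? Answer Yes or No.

Row 0: (0,0)X 2/2 ✓ · (0,1)X 3/3 ✓ · (0,2)X 3/3 ✓ · (0,3)X 2/3 ✓ · (0,4)X 3/3 ✓ · (0,5)X 2/2 ✓
Row 1: (1,0)X 2/2 ✓ · (1,1)X 4/4 ✓ · (1,2)X 3/4 ✓ · (1,3)O 0/3 ✗ · (1,4)X 3/4 ✓ · (1,5)X 3/3 ✓
Row 2: (2,1)X 3/3 ✓ · (2,2)X 2/3 ✓ · (2,4)X 2/3 ✓ · (2,5)X 2/3 ✓
Row 3: (3,0)X 2/2 ✓ · (3,1)X 2/3 ✓ · (3,2)O 0/4 ✗ · (3,3)X 0/3 ✗ · (3,4)O 2/4 ✗ · (3,5)O 2/3 ✓
Row 4: (4,0)X 2/2 ✓ · (4,2)X 1/3 ✗ · (4,3)O 2/4 ✗ · (4,4)O 4/4 ✓ · (4,5)O 2/3 ✓
Row 5: (5,0)X 2/2 ✓ · (5,1)X 2/2 ✓ · (5,2)X 2/3 ✓ · (5,3)O 2/3 ✓ · (5,4)O 2/3 ✓ · (5,5)X 0/2 ✗
For instance (1,3) has only 0/3 same-type neighbors, below 5/8.

No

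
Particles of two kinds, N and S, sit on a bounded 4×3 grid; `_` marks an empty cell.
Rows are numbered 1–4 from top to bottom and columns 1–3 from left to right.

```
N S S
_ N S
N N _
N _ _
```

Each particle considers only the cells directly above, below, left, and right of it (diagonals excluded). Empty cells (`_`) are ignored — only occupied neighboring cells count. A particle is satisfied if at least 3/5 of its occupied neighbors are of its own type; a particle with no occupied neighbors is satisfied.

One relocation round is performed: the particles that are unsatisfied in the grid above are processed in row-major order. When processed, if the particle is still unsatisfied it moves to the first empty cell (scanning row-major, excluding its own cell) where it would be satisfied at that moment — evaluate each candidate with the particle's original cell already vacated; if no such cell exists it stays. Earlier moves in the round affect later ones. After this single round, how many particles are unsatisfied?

Initially unsatisfied (in order): (1,1), (1,2), (2,2), (2,3).
  (1,1) → (2,1).
  (1,2) → (4,3).
  (2,2): now satisfied by earlier moves; stays.
  (2,3): no empty cell satisfies it; stays.
Resulting grid:
_ _ S
N N S
N N _
N _ S
Unsatisfied now: (2,3).

1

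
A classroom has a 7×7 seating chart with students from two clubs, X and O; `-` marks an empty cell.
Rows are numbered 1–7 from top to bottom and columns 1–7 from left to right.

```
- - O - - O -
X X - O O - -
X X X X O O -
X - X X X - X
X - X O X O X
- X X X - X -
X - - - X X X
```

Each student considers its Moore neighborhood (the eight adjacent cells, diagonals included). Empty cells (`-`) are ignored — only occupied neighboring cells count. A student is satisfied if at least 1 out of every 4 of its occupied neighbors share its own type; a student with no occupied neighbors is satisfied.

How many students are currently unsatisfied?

2

(1,3)O 1/2 ok
(1,6)O 1/1 ok
(2,1)X 3/3 ok
(2,2)X 4/5 ok
(2,4)O 3/5 ok
(2,5)O 4/5 ok
(3,1)X 4/4 ok
(3,2)X 6/6 ok
(3,3)X 5/6 ok
(3,4)X 4/7 ok
(3,5)O 3/6 ok
(3,6)O 2/4 ok
(4,1)X 3/3 ok
(4,3)X 5/6 ok
(4,4)X 6/8 ok
(4,5)X 3/7 ok
(4,7)X 1/3 ok
(5,1)X 2/2 ok
(5,3)X 5/6 ok
(5,4)O 0/7 unhappy
(5,5)X 4/6 ok
(5,6)O 0/5 unhappy
(5,7)X 2/3 ok
(6,2)X 4/4 ok
(6,3)X 3/4 ok
(6,4)X 4/5 ok
(6,6)X 5/6 ok
(7,1)X 1/1 ok
(7,5)X 3/3 ok
(7,6)X 3/3 ok
(7,7)X 2/2 ok
Unsatisfied: (5,4), (5,6) — 2 in total.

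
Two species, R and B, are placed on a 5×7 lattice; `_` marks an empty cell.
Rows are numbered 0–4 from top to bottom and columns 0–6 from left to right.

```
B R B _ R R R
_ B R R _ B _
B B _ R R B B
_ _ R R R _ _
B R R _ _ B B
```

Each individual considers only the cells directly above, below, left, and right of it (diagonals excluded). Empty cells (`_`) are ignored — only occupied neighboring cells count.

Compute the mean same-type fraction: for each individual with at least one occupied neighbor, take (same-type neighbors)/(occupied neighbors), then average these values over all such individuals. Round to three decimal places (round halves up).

(0,0)B 0/1
(0,1)R 0/3
(0,2)B 0/2
(0,4)R 1/1
(0,5)R 2/3
(0,6)R 1/1
(1,1)B 1/3
(1,2)R 1/3
(1,3)R 2/2
(1,5)B 1/2
(2,0)B 1/1
(2,1)B 2/2
(2,3)R 3/3
(2,4)R 2/3
(2,5)B 2/3
(2,6)B 1/1
(3,2)R 2/2
(3,3)R 3/3
(3,4)R 2/2
(4,0)B 0/1
(4,1)R 1/2
(4,2)R 2/2
(4,5)B 1/1
(4,6)B 1/1
Sum over 24 individuals: 0/1 + 0/3 + 0/2 + 1/1 + 2/3 + 1/1 + 1/3 + 1/3 + 2/2 + 1/2 + 1/1 + 2/2 + 3/3 + 2/3 + 2/3 + 1/1 + 2/2 + 3/3 + 2/2 + 0/1 + 1/2 + 2/2 + 1/1 + 1/1 = 50/3; mean = 50/3 ÷ 24 = 25/36 = 0.694444… → 0.694.

0.694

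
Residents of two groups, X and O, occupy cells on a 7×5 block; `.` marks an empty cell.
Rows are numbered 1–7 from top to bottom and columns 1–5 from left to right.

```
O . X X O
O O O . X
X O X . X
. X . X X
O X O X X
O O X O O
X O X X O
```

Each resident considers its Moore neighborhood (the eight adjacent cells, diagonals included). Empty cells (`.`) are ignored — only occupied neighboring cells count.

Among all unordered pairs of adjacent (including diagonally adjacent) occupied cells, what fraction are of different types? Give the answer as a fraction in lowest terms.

1/2

Scan each occupied cell's neighbors to the right and below (and the two forward diagonals) so each pair is counted once.
Row 1: O(1,1)–O(2,1)= O(1,1)–O(2,2)= X(1,3)–X(1,4)= X(1,3)–O(2,3)≠ X(1,3)–O(2,2)≠ X(1,4)–O(1,5)≠ X(1,4)–X(2,5)= X(1,4)–O(2,3)≠ O(1,5)–X(2,5)≠  → 5/9 unlike.
Row 2: O(2,1)–O(2,2)= O(2,1)–X(3,1)≠ O(2,1)–O(3,2)= O(2,2)–O(2,3)= O(2,2)–O(3,2)= O(2,2)–X(3,3)≠ O(2,2)–X(3,1)≠ O(2,3)–X(3,3)≠ O(2,3)–O(3,2)= X(2,5)–X(3,5)=  → 4/10 unlike.
Row 3: X(3,1)–O(3,2)≠ X(3,1)–X(4,2)= O(3,2)–X(3,3)≠ O(3,2)–X(4,2)≠ X(3,3)–X(4,4)= X(3,3)–X(4,2)= X(3,5)–X(4,5)= X(3,5)–X(4,4)=  → 3/8 unlike.
Row 4: X(4,2)–X(5,2)= X(4,2)–O(5,3)≠ X(4,2)–O(5,1)≠ X(4,4)–X(4,5)= X(4,4)–X(5,4)= X(4,4)–X(5,5)= X(4,4)–O(5,3)≠ X(4,5)–X(5,5)= X(4,5)–X(5,4)=  → 3/9 unlike.
Row 5: O(5,1)–X(5,2)≠ O(5,1)–O(6,1)= O(5,1)–O(6,2)= X(5,2)–O(5,3)≠ X(5,2)–O(6,2)≠ X(5,2)–X(6,3)= X(5,2)–O(6,1)≠ O(5,3)–X(5,4)≠ O(5,3)–X(6,3)≠ O(5,3)–O(6,4)= O(5,3)–O(6,2)= X(5,4)–X(5,5)= X(5,4)–O(6,4)≠ X(5,4)–O(6,5)≠ X(5,4)–X(6,3)= X(5,5)–O(6,5)≠ X(5,5)–O(6,4)≠  → 10/17 unlike.
Row 6: O(6,1)–O(6,2)= O(6,1)–X(7,1)≠ O(6,1)–O(7,2)= O(6,2)–X(6,3)≠ O(6,2)–O(7,2)= O(6,2)–X(7,3)≠ O(6,2)–X(7,1)≠ X(6,3)–O(6,4)≠ X(6,3)–X(7,3)= X(6,3)–X(7,4)= X(6,3)–O(7,2)≠ O(6,4)–O(6,5)= O(6,4)–X(7,4)≠ O(6,4)–O(7,5)= O(6,4)–X(7,3)≠ O(6,5)–O(7,5)= O(6,5)–X(7,4)≠  → 9/17 unlike.
Row 7: X(7,1)–O(7,2)≠ O(7,2)–X(7,3)≠ X(7,3)–X(7,4)= X(7,4)–O(7,5)≠  → 3/4 unlike.
Total adjacent occupied pairs: 74; unlike-type pairs: 37.
37/74 reduces to 1/2.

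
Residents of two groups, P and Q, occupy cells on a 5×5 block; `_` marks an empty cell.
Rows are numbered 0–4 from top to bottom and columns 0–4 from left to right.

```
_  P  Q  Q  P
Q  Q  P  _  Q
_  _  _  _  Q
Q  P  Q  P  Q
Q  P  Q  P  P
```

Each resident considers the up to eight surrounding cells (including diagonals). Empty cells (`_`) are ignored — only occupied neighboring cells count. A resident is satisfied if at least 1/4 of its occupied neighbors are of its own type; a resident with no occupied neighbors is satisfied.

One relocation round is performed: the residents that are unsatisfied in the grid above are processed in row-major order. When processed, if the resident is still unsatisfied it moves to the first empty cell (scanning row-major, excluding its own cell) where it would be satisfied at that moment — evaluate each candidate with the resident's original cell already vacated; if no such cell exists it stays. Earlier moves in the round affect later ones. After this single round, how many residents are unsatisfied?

Initially unsatisfied (in order): (0,4), (3,1), (3,2), (4,1), (4,2).
  (0,4) → (0,0).
  (3,1) → (2,2).
  (3,2) → (0,4).
  (4,1) → (1,3).
  (4,2) → (2,0).
Resulting grid:
P P Q Q Q
Q Q P P Q
Q _ P _ Q
Q _ _ P Q
Q _ _ P P
All satisfied now.

0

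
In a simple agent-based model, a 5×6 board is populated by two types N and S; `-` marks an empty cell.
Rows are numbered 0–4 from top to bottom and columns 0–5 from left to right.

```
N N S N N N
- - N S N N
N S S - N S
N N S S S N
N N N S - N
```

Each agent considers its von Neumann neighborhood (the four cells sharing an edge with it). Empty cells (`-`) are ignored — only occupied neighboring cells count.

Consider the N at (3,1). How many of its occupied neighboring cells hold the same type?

2

Occupied neighbors of (3,1): (2,1)=S, (4,1)=N, (3,0)=N, (3,2)=S.
Same type (N): 2 of 4.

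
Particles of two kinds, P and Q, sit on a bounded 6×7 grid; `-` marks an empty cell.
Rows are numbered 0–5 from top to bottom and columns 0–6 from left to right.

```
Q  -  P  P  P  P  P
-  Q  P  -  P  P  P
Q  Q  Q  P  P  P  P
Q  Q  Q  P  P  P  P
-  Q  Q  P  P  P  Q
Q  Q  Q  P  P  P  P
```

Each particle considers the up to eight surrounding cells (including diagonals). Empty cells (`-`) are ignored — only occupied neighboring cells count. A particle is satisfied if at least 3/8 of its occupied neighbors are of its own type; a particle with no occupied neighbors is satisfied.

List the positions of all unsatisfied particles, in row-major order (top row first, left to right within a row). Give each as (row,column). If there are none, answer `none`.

(4,6)

(0,0)Q 1/1 ok
(0,2)P 2/3 ok
(0,3)P 4/4 ok
(0,4)P 4/4 ok
(0,5)P 5/5 ok
(0,6)P 3/3 ok
(1,1)Q 4/6 ok
(1,2)P 3/6 ok
(1,4)P 7/7 ok
(1,5)P 8/8 ok
(1,6)P 5/5 ok
(2,0)Q 4/4 ok
(2,1)Q 6/7 ok
(2,2)Q 4/7 ok
(2,3)P 5/7 ok
(2,4)P 7/7 ok
(2,5)P 8/8 ok
(2,6)P 5/5 ok
(3,0)Q 4/4 ok
(3,1)Q 7/7 ok
(3,2)Q 5/8 ok
(3,3)P 5/8 ok
(3,4)P 8/8 ok
(3,5)P 7/8 ok
(3,6)P 4/5 ok
(4,1)Q 7/7 ok
(4,2)Q 5/8 ok
(4,3)P 5/8 ok
(4,4)P 8/8 ok
(4,5)P 7/8 ok
(4,6)Q 0/5 unhappy
(5,0)Q 2/2 ok
(5,1)Q 4/4 ok
(5,2)Q 3/5 ok
(5,3)P 3/5 ok
(5,4)P 5/5 ok
(5,5)P 4/5 ok
(5,6)P 2/3 ok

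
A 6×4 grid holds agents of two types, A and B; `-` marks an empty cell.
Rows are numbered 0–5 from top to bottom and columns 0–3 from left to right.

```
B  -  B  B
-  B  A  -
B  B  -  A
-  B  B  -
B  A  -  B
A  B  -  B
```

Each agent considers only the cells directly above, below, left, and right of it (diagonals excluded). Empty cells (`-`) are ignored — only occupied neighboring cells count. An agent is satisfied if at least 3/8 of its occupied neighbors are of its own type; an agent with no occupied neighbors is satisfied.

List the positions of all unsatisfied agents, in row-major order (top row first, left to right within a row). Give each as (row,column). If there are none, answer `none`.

Row 0: (0,0)B 0/0 ok · (0,2)B 1/2 ok · (0,3)B 1/1 ok
Row 1: (1,1)B 1/2 ok · (1,2)A 0/2 unhappy
Row 2: (2,0)B 1/1 ok · (2,1)B 3/3 ok · (2,3)A 0/0 ok
Row 3: (3,1)B 2/3 ok · (3,2)B 1/1 ok
Row 4: (4,0)B 0/2 unhappy · (4,1)A 0/3 unhappy · (4,3)B 1/1 ok
Row 5: (5,0)A 0/2 unhappy · (5,1)B 0/2 unhappy · (5,3)B 1/1 ok

(1,2), (4,0), (4,1), (5,0), (5,1)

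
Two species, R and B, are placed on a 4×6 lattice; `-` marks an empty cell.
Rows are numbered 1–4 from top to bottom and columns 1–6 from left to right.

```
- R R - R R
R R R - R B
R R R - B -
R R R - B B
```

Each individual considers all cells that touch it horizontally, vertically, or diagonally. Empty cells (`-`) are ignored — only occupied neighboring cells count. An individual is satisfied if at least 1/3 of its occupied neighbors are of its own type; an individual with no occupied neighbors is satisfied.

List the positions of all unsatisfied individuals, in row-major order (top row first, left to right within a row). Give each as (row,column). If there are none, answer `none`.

Row 1: (1,2)R 4/4 ✓ · (1,3)R 3/3 ✓ · (1,5)R 2/3 ✓ · (1,6)R 2/3 ✓
Row 2: (2,1)R 4/4 ✓ · (2,2)R 7/7 ✓ · (2,3)R 5/5 ✓ · (2,5)R 2/4 ✓ · (2,6)B 1/4 ✗
Row 3: (3,1)R 5/5 ✓ · (3,2)R 8/8 ✓ · (3,3)R 5/5 ✓ · (3,5)B 3/4 ✓
Row 4: (4,1)R 3/3 ✓ · (4,2)R 5/5 ✓ · (4,3)R 3/3 ✓ · (4,5)B 2/2 ✓ · (4,6)B 2/2 ✓

(2,6)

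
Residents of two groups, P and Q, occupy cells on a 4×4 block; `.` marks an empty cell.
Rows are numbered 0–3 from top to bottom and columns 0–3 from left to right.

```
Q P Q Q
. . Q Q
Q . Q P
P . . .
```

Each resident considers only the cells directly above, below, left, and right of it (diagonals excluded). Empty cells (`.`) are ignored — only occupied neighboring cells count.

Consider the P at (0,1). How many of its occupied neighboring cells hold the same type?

Occupied neighbors of (0,1): (0,0)=Q, (0,2)=Q.
Same type (P): 0 of 2.

0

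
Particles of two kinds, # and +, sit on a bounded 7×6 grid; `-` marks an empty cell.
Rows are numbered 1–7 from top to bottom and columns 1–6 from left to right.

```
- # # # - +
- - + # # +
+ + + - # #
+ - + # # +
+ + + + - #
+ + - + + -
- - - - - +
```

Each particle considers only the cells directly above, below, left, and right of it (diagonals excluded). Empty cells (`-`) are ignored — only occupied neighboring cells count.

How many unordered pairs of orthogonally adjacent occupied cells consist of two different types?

9

Scan each occupied cell's neighbors to the right and below so each pair is counted once.
Row 1: #(1,2)–#(1,3)= #(1,3)–#(1,4)= #(1,3)–+(2,3)≠ #(1,4)–#(2,4)= +(1,6)–+(2,6)=  → 1/5 unlike.
Row 2: +(2,3)–#(2,4)≠ +(2,3)–+(3,3)= #(2,4)–#(2,5)= #(2,5)–+(2,6)≠ #(2,5)–#(3,5)= +(2,6)–#(3,6)≠  → 3/6 unlike.
Row 3: +(3,1)–+(3,2)= +(3,1)–+(4,1)= +(3,2)–+(3,3)= +(3,3)–+(4,3)= #(3,5)–#(3,6)= #(3,5)–#(4,5)= #(3,6)–+(4,6)≠  → 1/7 unlike.
Row 4: +(4,1)–+(5,1)= +(4,3)–#(4,4)≠ +(4,3)–+(5,3)= #(4,4)–#(4,5)= #(4,4)–+(5,4)≠ #(4,5)–+(4,6)≠ +(4,6)–#(5,6)≠  → 4/7 unlike.
Row 5: +(5,1)–+(5,2)= +(5,1)–+(6,1)= +(5,2)–+(5,3)= +(5,2)–+(6,2)= +(5,3)–+(5,4)= +(5,4)–+(6,4)=  → 0/6 unlike.
Row 6: +(6,1)–+(6,2)= +(6,4)–+(6,5)=  → 0/2 unlike.
Total adjacent occupied pairs: 33; unlike-type pairs: 9.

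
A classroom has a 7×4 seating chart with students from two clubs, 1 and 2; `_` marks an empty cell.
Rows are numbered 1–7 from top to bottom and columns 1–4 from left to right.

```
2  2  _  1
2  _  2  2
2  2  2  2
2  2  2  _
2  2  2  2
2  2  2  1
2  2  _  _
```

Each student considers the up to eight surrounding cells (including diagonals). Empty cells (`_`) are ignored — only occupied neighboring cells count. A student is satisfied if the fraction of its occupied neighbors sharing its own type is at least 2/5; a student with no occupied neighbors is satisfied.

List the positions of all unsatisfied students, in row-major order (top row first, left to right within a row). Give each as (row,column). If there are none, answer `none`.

(1,1)2 2/2 satisfied
(1,2)2 3/3 satisfied
(1,4)1 0/2 not
(2,1)2 4/4 satisfied
(2,3)2 5/6 satisfied
(2,4)2 3/4 satisfied
(3,1)2 4/4 satisfied
(3,2)2 7/7 satisfied
(3,3)2 6/6 satisfied
(3,4)2 4/4 satisfied
(4,1)2 5/5 satisfied
(4,2)2 8/8 satisfied
(4,3)2 7/7 satisfied
(5,1)2 5/5 satisfied
(5,2)2 8/8 satisfied
(5,3)2 6/7 satisfied
(5,4)2 3/4 satisfied
(6,1)2 5/5 satisfied
(6,2)2 7/7 satisfied
(6,3)2 5/6 satisfied
(6,4)1 0/3 not
(7,1)2 3/3 satisfied
(7,2)2 4/4 satisfied

(1,4), (6,4)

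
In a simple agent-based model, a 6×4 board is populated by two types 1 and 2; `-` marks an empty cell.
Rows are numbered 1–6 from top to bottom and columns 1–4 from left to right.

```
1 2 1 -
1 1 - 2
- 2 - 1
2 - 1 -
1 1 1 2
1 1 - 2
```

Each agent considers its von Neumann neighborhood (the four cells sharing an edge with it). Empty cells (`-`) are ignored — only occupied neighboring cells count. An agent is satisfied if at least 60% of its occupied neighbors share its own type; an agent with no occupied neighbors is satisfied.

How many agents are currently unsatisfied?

Row 1: (1,1)1 1/2 ✗ · (1,2)2 0/3 ✗ · (1,3)1 0/1 ✗
Row 2: (2,1)1 2/2 ✓ · (2,2)1 1/3 ✗ · (2,4)2 0/1 ✗
Row 3: (3,2)2 0/1 ✗ · (3,4)1 0/1 ✗
Row 4: (4,1)2 0/1 ✗ · (4,3)1 1/1 ✓
Row 5: (5,1)1 2/3 ✓ · (5,2)1 3/3 ✓ · (5,3)1 2/3 ✓ · (5,4)2 1/2 ✗
Row 6: (6,1)1 2/2 ✓ · (6,2)1 2/2 ✓ · (6,4)2 1/1 ✓
Unsatisfied: (1,1), (1,2), (1,3), (2,2), (2,4), (3,2), (3,4), (4,1), (5,4) — 9 in total.

9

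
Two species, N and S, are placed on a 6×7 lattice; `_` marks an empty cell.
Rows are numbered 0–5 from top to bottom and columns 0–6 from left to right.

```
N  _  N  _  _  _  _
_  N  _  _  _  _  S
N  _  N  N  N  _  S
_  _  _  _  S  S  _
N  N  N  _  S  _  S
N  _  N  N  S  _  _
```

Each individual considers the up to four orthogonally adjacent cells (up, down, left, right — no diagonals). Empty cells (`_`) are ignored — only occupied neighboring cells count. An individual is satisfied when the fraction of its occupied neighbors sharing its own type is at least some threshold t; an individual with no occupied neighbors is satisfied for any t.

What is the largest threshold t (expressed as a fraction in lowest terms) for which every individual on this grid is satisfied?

1/2

Row 0: (0,0)N — no occupied neighbors · (0,2)N — no occupied neighbors
Row 1: (1,1)N — no occupied neighbors · (1,6)S 1/1
Row 2: (2,0)N — no occupied neighbors · (2,2)N 1/1 · (2,3)N 2/2 · (2,4)N 1/2 · (2,6)S 1/1
Row 3: (3,4)S 2/3 · (3,5)S 1/1
Row 4: (4,0)N 2/2 · (4,1)N 2/2 · (4,2)N 2/2 · (4,4)S 2/2 · (4,6)S — no occupied neighbors
Row 5: (5,0)N 1/1 · (5,2)N 2/2 · (5,3)N 1/2 · (5,4)S 1/2
The smallest same-type fraction is 1/2 at (2,4), which reduces to 1/2. Any threshold above that leaves this individual unsatisfied.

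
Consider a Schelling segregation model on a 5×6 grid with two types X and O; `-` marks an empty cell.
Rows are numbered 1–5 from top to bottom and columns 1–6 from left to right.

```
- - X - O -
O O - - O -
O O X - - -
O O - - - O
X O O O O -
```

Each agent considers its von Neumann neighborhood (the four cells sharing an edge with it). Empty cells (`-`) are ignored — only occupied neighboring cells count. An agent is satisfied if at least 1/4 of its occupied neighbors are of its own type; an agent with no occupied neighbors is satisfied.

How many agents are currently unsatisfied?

2

(1,3)X 0/0 satisfied
(1,5)O 1/1 satisfied
(2,1)O 2/2 satisfied
(2,2)O 2/2 satisfied
(2,5)O 1/1 satisfied
(3,1)O 3/3 satisfied
(3,2)O 3/4 satisfied
(3,3)X 0/1 not
(4,1)O 2/3 satisfied
(4,2)O 3/3 satisfied
(4,6)O 0/0 satisfied
(5,1)X 0/2 not
(5,2)O 2/3 satisfied
(5,3)O 2/2 satisfied
(5,4)O 2/2 satisfied
(5,5)O 1/1 satisfied
Unsatisfied: (3,3), (5,1) — 2 in total.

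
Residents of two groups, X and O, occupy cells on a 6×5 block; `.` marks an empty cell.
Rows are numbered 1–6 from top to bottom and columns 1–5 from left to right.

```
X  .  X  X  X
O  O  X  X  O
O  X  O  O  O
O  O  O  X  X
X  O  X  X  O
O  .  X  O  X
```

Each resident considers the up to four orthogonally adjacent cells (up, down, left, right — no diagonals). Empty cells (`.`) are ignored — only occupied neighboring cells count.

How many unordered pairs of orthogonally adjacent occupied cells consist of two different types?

Scan each occupied cell's neighbors to the right and below so each pair is counted once.
From row 1: 2 unlike of 6 pairs (running 2/6).
From row 2: 5 unlike of 9 pairs (running 7/15).
From row 3: 5 unlike of 9 pairs (running 12/24).
From row 4: 4 unlike of 9 pairs (running 16/33).
From row 5: 6 unlike of 8 pairs (running 22/41).
From row 6: 2 unlike of 2 pairs (running 24/43).
Total adjacent occupied pairs: 43; unlike-type pairs: 24.

24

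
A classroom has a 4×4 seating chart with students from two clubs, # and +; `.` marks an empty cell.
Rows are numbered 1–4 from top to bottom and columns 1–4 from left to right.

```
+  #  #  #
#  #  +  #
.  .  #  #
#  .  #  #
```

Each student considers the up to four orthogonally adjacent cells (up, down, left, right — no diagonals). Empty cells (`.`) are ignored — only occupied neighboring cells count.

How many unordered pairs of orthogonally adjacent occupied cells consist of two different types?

Scan each occupied cell's neighbors to the right and below so each pair is counted once.
From row 1: 3 unlike of 7 pairs (running 3/7).
From row 2: 3 unlike of 5 pairs (running 6/12).
From row 3: 0 unlike of 3 pairs (running 6/15).
From row 4: 0 unlike of 1 pairs (running 6/16).
Total adjacent occupied pairs: 16; unlike-type pairs: 6.

6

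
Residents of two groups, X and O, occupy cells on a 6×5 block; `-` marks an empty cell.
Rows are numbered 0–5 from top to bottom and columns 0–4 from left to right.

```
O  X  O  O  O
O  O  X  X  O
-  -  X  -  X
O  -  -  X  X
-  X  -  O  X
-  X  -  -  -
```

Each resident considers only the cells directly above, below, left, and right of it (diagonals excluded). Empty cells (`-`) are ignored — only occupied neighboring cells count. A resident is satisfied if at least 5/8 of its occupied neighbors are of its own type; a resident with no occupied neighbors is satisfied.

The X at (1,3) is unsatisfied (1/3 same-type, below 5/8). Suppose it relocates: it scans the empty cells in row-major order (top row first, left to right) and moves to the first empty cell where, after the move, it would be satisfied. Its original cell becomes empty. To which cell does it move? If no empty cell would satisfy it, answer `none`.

(2,3)

Vacating (1,3). Empty cells in order:
  (2,0): 0/2 same-type → still unsatisfied.
  (2,1): 1/2 same-type → still unsatisfied.
  (2,3): 3/3 same-type → satisfied — stop here.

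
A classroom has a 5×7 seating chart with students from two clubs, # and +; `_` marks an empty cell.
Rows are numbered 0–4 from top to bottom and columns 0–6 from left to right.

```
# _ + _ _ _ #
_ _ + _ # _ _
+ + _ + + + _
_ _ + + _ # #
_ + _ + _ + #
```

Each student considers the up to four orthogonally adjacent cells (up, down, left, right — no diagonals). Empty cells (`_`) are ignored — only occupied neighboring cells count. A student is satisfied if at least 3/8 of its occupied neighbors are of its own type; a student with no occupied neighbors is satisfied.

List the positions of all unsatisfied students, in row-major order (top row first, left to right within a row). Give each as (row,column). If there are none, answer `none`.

(1,4), (3,5), (4,5)

Row 0: (0,0)# 0/0 ok · (0,2)+ 1/1 ok · (0,6)# 0/0 ok
Row 1: (1,2)+ 1/1 ok · (1,4)# 0/1 unhappy
Row 2: (2,0)+ 1/1 ok · (2,1)+ 1/1 ok · (2,3)+ 2/2 ok · (2,4)+ 2/3 ok · (2,5)+ 1/2 ok
Row 3: (3,2)+ 1/1 ok · (3,3)+ 3/3 ok · (3,5)# 1/3 unhappy · (3,6)# 2/2 ok
Row 4: (4,1)+ 0/0 ok · (4,3)+ 1/1 ok · (4,5)+ 0/2 unhappy · (4,6)# 1/2 ok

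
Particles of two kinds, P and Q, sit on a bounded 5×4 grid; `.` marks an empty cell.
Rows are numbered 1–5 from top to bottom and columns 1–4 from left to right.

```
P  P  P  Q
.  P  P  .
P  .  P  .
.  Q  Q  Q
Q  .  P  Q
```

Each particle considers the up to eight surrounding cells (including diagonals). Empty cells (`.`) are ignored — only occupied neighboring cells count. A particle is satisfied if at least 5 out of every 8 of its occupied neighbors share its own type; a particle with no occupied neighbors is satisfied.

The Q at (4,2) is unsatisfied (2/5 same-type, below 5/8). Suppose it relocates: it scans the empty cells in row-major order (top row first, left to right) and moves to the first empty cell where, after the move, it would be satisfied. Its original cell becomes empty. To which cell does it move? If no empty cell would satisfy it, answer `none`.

Vacating (4,2). Empty cells in order:
  (2,1): 0/4 same-type → still unsatisfied.
  (2,4): 1/4 same-type → still unsatisfied.
  (3,2): 1/5 same-type → still unsatisfied.
  (3,4): 2/4 same-type → still unsatisfied.
  (4,1): 1/2 same-type → still unsatisfied.
  (5,2): 2/3 same-type → satisfied — stop here.

(5,2)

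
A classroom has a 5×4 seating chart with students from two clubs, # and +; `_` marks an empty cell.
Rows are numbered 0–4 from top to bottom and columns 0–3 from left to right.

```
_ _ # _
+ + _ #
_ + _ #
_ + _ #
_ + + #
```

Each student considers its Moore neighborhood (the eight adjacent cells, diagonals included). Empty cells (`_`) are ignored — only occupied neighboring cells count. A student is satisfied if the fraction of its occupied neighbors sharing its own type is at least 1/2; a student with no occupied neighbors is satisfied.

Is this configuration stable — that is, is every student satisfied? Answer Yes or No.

Yes

(0,2)# 1/2 ✓
(1,0)+ 2/2 ✓
(1,1)+ 2/3 ✓
(1,3)# 2/2 ✓
(2,1)+ 3/3 ✓
(2,3)# 2/2 ✓
(3,1)+ 3/3 ✓
(3,3)# 2/3 ✓
(4,1)+ 2/2 ✓
(4,2)+ 2/4 ✓
(4,3)# 1/2 ✓
All meet the threshold, so the configuration is stable.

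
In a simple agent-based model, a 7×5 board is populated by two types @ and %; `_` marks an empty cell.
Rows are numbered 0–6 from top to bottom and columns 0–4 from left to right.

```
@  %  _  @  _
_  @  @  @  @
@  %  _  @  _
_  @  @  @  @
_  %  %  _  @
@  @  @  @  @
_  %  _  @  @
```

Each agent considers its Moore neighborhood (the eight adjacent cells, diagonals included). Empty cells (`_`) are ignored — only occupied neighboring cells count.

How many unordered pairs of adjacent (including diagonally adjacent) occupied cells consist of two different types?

22

Scan each occupied cell's neighbors to the right and below (and the two forward diagonals) so each pair is counted once.
From row 0: 3 unlike of 7 pairs (running 3/7).
From row 1: 2 unlike of 9 pairs (running 5/16).
From row 2: 3 unlike of 7 pairs (running 8/23).
From row 3: 5 unlike of 10 pairs (running 13/33).
From row 4: 6 unlike of 9 pairs (running 19/42).
From row 5: 3 unlike of 12 pairs (running 22/54).
From row 6: 0 unlike of 1 pairs (running 22/55).
Total adjacent occupied pairs: 55; unlike-type pairs: 22.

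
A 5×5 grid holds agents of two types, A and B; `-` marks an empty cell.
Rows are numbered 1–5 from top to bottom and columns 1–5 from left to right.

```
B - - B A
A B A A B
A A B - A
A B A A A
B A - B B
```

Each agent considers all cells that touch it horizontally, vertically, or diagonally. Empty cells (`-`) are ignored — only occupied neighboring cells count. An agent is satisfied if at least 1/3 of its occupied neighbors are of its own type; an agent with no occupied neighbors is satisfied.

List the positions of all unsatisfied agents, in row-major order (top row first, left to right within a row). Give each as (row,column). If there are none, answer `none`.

(1,1)B 1/2 ok
(1,4)B 1/4 unhappy
(1,5)A 1/3 ok
(2,1)A 2/4 ok
(2,2)B 2/6 ok
(2,3)A 2/5 ok
(2,4)A 3/6 ok
(2,5)B 1/4 unhappy
(3,1)A 3/5 ok
(3,2)A 5/8 ok
(3,3)B 2/7 unhappy
(3,5)A 3/4 ok
(4,1)A 3/5 ok
(4,2)B 2/7 unhappy
(4,3)A 3/6 ok
(4,4)A 3/6 ok
(4,5)A 2/4 ok
(5,1)B 1/3 ok
(5,2)A 2/4 ok
(5,4)B 1/4 unhappy
(5,5)B 1/3 ok

(1,4), (2,5), (3,3), (4,2), (5,4)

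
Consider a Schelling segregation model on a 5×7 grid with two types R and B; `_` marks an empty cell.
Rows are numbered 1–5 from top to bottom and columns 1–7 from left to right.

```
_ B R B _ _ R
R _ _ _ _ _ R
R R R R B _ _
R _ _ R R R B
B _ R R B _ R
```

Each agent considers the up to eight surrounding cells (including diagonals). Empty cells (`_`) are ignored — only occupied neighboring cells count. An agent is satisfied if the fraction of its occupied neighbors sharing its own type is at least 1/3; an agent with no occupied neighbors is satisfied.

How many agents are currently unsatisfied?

Row 1: (1,2)B 0/2 not · (1,3)R 0/2 not · (1,4)B 0/1 not · (1,7)R 1/1 satisfied
Row 2: (2,1)R 2/3 satisfied · (2,7)R 1/1 satisfied
Row 3: (3,1)R 3/3 satisfied · (3,2)R 4/4 satisfied · (3,3)R 3/3 satisfied · (3,4)R 3/4 satisfied · (3,5)B 0/4 not
Row 4: (4,1)R 2/3 satisfied · (4,4)R 5/7 satisfied · (4,5)R 4/6 satisfied · (4,6)R 2/5 satisfied · (4,7)B 0/2 not
Row 5: (5,1)B 0/1 not · (5,3)R 2/2 satisfied · (5,4)R 3/4 satisfied · (5,5)B 0/4 not · (5,7)R 1/2 satisfied
Unsatisfied: (1,2), (1,3), (1,4), (3,5), (4,7), (5,1), (5,5) — 7 in total.

7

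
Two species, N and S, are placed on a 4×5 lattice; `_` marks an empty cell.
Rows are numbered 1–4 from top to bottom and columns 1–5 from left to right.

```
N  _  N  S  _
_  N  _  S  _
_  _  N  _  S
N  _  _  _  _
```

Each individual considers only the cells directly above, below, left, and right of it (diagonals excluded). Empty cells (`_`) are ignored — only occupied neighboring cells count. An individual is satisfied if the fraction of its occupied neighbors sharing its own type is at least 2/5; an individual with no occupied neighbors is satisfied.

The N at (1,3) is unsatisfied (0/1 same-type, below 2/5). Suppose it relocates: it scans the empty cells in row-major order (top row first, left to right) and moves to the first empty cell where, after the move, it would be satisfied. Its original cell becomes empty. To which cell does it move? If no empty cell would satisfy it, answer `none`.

(1,2)

Vacating (1,3). Empty cells in order:
  (1,2): 2/2 same-type → satisfied — stop here.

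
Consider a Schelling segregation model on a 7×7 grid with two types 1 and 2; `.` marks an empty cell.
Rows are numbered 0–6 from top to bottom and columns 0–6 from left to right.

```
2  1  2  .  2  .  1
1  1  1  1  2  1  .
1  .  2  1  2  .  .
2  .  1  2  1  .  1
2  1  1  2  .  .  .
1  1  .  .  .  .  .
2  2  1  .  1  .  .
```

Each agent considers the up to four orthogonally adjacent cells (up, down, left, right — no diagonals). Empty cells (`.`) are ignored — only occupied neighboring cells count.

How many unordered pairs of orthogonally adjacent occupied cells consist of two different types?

Scan each occupied cell's neighbors to the right and below so each pair is counted once.
From row 0: 4 unlike of 6 pairs (running 4/6).
From row 1: 3 unlike of 9 pairs (running 7/15).
From row 2: 6 unlike of 6 pairs (running 13/21).
From row 3: 2 unlike of 5 pairs (running 15/26).
From row 4: 3 unlike of 5 pairs (running 18/31).
From row 5: 2 unlike of 3 pairs (running 20/34).
From row 6: 1 unlike of 2 pairs (running 21/36).
Total adjacent occupied pairs: 36; unlike-type pairs: 21.

21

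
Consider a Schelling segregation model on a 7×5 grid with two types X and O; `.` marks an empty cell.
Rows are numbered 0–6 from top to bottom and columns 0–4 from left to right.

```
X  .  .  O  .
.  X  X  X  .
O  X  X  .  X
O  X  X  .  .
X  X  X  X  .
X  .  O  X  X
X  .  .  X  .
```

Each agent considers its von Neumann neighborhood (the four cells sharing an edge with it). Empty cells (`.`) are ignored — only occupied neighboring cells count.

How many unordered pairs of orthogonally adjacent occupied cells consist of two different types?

Scan each occupied cell's neighbors to the right and below so each pair is counted once.
Row 0: O(0,3)–X(1,3)≠  → 1/1 unlike.
Row 1: X(1,1)–X(1,2)= X(1,1)–X(2,1)= X(1,2)–X(1,3)= X(1,2)–X(2,2)=  → 0/4 unlike.
Row 2: O(2,0)–X(2,1)≠ O(2,0)–O(3,0)= X(2,1)–X(2,2)= X(2,1)–X(3,1)= X(2,2)–X(3,2)=  → 1/5 unlike.
Row 3: O(3,0)–X(3,1)≠ O(3,0)–X(4,0)≠ X(3,1)–X(3,2)= X(3,1)–X(4,1)= X(3,2)–X(4,2)=  → 2/5 unlike.
Row 4: X(4,0)–X(4,1)= X(4,0)–X(5,0)= X(4,1)–X(4,2)= X(4,2)–X(4,3)= X(4,2)–O(5,2)≠ X(4,3)–X(5,3)=  → 1/6 unlike.
Row 5: X(5,0)–X(6,0)= O(5,2)–X(5,3)≠ X(5,3)–X(5,4)= X(5,3)–X(6,3)=  → 1/4 unlike.
Total adjacent occupied pairs: 25; unlike-type pairs: 6.

6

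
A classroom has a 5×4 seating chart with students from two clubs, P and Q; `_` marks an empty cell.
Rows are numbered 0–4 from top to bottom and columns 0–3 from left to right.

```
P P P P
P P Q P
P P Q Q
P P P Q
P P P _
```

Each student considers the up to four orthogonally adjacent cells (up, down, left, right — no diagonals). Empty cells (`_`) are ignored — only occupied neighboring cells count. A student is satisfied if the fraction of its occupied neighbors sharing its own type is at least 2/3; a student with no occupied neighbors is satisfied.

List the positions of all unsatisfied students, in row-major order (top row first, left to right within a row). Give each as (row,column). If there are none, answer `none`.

(1,2), (1,3), (2,2), (3,2), (3,3)

Row 0: (0,0)P 2/2 ✓ · (0,1)P 3/3 ✓ · (0,2)P 2/3 ✓ · (0,3)P 2/2 ✓
Row 1: (1,0)P 3/3 ✓ · (1,1)P 3/4 ✓ · (1,2)Q 1/4 ✗ · (1,3)P 1/3 ✗
Row 2: (2,0)P 3/3 ✓ · (2,1)P 3/4 ✓ · (2,2)Q 2/4 ✗ · (2,3)Q 2/3 ✓
Row 3: (3,0)P 3/3 ✓ · (3,1)P 4/4 ✓ · (3,2)P 2/4 ✗ · (3,3)Q 1/2 ✗
Row 4: (4,0)P 2/2 ✓ · (4,1)P 3/3 ✓ · (4,2)P 2/2 ✓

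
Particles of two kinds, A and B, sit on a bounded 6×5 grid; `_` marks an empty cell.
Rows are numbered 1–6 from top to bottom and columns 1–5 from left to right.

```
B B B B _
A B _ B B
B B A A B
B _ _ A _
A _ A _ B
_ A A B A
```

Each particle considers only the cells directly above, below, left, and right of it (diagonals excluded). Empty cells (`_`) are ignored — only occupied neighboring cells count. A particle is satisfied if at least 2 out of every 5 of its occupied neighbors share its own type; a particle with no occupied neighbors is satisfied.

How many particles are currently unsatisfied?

(1,1)B 1/2 ✓
(1,2)B 3/3 ✓
(1,3)B 2/2 ✓
(1,4)B 2/2 ✓
(2,1)A 0/3 ✗
(2,2)B 2/3 ✓
(2,4)B 2/3 ✓
(2,5)B 2/2 ✓
(3,1)B 2/3 ✓
(3,2)B 2/3 ✓
(3,3)A 1/2 ✓
(3,4)A 2/4 ✓
(3,5)B 1/2 ✓
(4,1)B 1/2 ✓
(4,4)A 1/1 ✓
(5,1)A 0/1 ✗
(5,3)A 1/1 ✓
(5,5)B 0/1 ✗
(6,2)A 1/1 ✓
(6,3)A 2/3 ✓
(6,4)B 0/2 ✗
(6,5)A 0/2 ✗
Unsatisfied: (2,1), (5,1), (5,5), (6,4), (6,5) — 5 in total.

5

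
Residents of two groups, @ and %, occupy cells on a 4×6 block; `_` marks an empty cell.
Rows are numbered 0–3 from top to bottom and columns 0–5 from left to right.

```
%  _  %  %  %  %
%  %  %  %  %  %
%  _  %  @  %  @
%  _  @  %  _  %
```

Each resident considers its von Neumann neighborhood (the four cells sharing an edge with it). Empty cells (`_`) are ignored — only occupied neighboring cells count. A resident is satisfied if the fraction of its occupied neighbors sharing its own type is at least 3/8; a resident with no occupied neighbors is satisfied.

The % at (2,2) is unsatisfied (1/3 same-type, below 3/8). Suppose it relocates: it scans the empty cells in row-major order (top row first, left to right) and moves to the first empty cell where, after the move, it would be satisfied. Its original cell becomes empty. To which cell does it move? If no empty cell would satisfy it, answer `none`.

(0,1)

Vacating (2,2). Empty cells in order:
  (0,1): 3/3 same-type → satisfied — stop here.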